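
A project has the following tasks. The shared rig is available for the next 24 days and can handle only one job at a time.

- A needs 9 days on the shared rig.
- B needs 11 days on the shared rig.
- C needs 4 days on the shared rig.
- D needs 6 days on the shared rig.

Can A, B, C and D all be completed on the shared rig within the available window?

Running back to back, the jobs need 9 + 11 + 4 + 6 = 30 days on the shared rig.
Since 30 > 24, they cannot all fit.

No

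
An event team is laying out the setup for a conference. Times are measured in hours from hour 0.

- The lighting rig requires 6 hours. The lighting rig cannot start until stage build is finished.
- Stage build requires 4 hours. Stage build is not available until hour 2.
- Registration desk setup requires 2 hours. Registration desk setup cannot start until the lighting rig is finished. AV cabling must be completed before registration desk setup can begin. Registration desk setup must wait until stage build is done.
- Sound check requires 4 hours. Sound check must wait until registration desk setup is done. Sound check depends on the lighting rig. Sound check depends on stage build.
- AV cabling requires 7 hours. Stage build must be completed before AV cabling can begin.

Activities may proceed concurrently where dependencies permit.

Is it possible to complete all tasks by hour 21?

Stage build cannot begin until its own release at hour 2. It runs from hour 2 to 2 + 4 = hour 6.
After stage build (finishes hour 6), AV cabling can start at hour 6 and finishes at hour 13.
The lighting rig cannot begin until stage build (finishes hour 6). It runs from hour 6 to 6 + 6 = hour 12.
For registration desk setup: the lighting rig (finishes hour 12); AV cabling (finishes hour 13); stage build (finishes hour 6). Taking the maximum gives a start of hour 13, and it finishes at 13 + 2 = hour 15.
Sound check has to wait for registration desk setup (finishes hour 15); the lighting rig (finishes hour 12); stage build (finishes hour 6). The latest of these is hour 15, so sound check runs hour 15 to 15 + 4 = hour 19.
Every task is finished by hour 19, which is no later than the deadline of 21, so the schedule is feasible.

Yes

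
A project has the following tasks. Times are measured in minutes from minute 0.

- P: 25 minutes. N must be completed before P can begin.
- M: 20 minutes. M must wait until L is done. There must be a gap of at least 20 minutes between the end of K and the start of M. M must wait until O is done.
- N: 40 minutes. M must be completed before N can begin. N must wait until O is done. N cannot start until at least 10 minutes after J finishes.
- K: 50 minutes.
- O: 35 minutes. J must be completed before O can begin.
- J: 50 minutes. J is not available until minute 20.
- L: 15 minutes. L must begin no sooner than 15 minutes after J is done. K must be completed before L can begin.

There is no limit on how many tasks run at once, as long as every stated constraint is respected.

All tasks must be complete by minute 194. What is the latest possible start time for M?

Nothing follows P; the deadline of minute 194 is its only limit. It must start by 194 − 25 = minute 169.
N feeds into P (must start by minute 169); so N must finish by minute 169 and therefore start by minute 129.
M feeds into N (must start by minute 129); so M must finish by minute 129 and therefore start by minute 109.

109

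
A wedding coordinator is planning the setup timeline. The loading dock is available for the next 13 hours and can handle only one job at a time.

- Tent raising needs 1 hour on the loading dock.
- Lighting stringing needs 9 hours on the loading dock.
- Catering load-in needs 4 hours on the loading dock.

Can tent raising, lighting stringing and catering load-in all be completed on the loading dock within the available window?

No

Running back to back, the jobs need 1 + 9 + 4 = 14 hours on the loading dock.
Since 14 > 13, they cannot all fit.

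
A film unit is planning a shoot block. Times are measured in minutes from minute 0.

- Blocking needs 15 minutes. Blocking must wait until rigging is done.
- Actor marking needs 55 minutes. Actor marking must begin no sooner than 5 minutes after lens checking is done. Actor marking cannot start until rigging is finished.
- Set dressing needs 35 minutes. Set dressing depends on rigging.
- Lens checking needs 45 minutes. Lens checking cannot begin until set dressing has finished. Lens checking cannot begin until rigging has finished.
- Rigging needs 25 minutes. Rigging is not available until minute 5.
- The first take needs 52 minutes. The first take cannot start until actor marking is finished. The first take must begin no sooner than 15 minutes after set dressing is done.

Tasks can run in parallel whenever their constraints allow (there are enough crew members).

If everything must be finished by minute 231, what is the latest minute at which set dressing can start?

The first take has no dependents, so it just needs to finish by minute 231. Starting by 231 − 52 = minute 179 achieves that.
Actor marking has to be done before the first take (must start by minute 179). That means finishing by minute 179, i.e. starting by 179 − 55 = minute 124.
Since actor marking (must start by minute 124, minus 5-minute gap → minute 119) depends on it, lens checking must finish by minute 119. Backing off its 45-minute duration gives a latest start of minute 74.
For set dressing: lens checking (must start by minute 74); the first take (must start by minute 179, minus 15-minute gap → minute 164). The most restrictive is minute 74; with a 35-minute duration, set dressing must start by minute 39.

39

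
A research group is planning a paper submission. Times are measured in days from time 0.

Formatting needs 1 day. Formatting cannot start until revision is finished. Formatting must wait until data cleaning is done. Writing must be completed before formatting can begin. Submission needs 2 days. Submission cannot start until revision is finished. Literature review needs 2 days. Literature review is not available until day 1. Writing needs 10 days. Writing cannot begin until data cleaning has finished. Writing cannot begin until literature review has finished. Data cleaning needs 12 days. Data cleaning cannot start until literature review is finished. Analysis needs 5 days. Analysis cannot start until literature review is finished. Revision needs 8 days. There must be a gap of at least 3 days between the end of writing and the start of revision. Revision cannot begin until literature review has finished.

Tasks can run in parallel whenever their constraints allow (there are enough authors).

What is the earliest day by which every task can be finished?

Literature review waits on its own release at day 1, so it starts at day 1 and finishes at 1 + 2 = day 3.
After literature review (finishes day 3), analysis can start at day 3 and finishes at day 8.
Data cleaning cannot begin until literature review (finishes day 3). It runs from day 3 to 3 + 12 = day 15.
Writing cannot start until data cleaning (finishes day 15); literature review (finishes day 3). The controlling bound is day 15, so writing finishes at 15 + 10 = day 25.
For revision: writing (finishes day 25, plus 3-day gap → day 28); literature review (finishes day 3). Taking the maximum gives a start of day 28, and it finishes at 28 + 8 = day 36.
Submission cannot begin until revision (finishes day 36). It runs from day 36 to 36 + 2 = day 38.
For formatting: revision (finishes day 36); data cleaning (finishes day 15); writing (finishes day 25). Taking the maximum gives a start of day 36, and it finishes at 36 + 1 = day 37.
All tasks are finished once the last one completes. Finish times: Literature review at 3, Data cleaning at 15, Analysis at 8, Writing at 25, Revision at 36, Formatting at 37, Submission at 38. The latest is day 38.

38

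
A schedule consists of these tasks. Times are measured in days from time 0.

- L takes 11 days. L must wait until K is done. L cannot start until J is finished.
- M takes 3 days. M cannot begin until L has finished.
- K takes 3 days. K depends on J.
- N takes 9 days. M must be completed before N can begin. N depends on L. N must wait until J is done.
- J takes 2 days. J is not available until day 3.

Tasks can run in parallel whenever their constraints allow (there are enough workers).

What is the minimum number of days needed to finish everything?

After its own release at day 3, J can start at day 3 and finishes at day 5.
After J (finishes day 5), K can start at day 5 and finishes at day 8.
L needs all of K (finishes day 8); J (finishes day 5). That puts its earliest start at day 8; it finishes at 8 + 11 = day 19.
M waits on L (finishes day 19), so it starts at day 19 and finishes at 19 + 3 = day 22.
N has to wait for M (finishes day 22); L (finishes day 19); J (finishes day 5). The latest of these is day 22, so N runs day 22 to 22 + 9 = day 31.
All tasks are finished once the last one completes. Finish times: J at 5, K at 8, L at 19, M at 22, N at 31. The latest is day 31.

31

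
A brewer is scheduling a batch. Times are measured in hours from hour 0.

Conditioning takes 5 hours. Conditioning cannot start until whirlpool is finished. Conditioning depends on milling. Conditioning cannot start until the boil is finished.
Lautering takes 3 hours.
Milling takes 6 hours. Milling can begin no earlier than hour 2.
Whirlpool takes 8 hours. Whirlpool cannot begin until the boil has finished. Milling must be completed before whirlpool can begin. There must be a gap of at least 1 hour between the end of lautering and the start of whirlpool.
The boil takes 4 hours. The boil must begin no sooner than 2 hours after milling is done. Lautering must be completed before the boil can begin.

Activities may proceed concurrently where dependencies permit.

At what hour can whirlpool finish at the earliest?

Lautering has no prerequisites, so it starts at hour 0 and finishes at hour 3.
Milling waits on its own release at hour 2, so it starts at hour 2 and finishes at 2 + 6 = hour 8.
The boil needs all of milling (finishes hour 8, plus 2-hour gap → hour 10); lautering (finishes hour 3). That puts its earliest start at hour 10; it finishes at 10 + 4 = hour 14.
Whirlpool has to wait for the boil (finishes hour 14); milling (finishes hour 8); lautering (finishes hour 3, plus 1-hour gap → hour 4). The latest of these is hour 14, so whirlpool runs hour 14 to 14 + 8 = hour 22.

22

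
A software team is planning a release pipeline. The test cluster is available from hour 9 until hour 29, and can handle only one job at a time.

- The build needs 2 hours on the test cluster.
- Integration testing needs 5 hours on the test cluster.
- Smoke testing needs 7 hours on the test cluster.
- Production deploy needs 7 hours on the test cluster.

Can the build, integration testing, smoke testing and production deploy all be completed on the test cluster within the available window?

No

The test cluster window is 29 − 9 = 20 hours.
Running back to back, the jobs need 2 + 5 + 7 + 7 = 21 hours on the test cluster.
Since 21 > 20, they cannot all fit.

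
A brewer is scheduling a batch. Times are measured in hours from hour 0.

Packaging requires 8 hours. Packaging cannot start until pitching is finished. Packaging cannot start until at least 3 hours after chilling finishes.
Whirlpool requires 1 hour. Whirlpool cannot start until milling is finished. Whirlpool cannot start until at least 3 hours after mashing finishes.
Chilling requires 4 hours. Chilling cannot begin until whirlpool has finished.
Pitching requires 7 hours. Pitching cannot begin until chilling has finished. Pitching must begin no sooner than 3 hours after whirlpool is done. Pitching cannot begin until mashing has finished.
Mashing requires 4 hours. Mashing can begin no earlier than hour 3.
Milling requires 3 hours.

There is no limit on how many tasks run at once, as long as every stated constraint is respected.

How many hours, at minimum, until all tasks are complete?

Mashing cannot begin until its own release at hour 3. It runs from hour 3 to 3 + 4 = hour 7.
Milling can start immediately at hour 0; it finishes at hour 3.
Whirlpool cannot start until milling (finishes hour 3); mashing (finishes hour 7, plus 3-hour gap → hour 10). The controlling bound is hour 10, so whirlpool finishes at 10 + 1 = hour 11.
Chilling cannot begin until whirlpool (finishes hour 11). It runs from hour 11 to 11 + 4 = hour 15.
Pitching cannot start until chilling (finishes hour 15); whirlpool (finishes hour 11, plus 3-hour gap → hour 14); mashing (finishes hour 7). The controlling bound is hour 15, so pitching finishes at 15 + 7 = hour 22.
Packaging has to wait for pitching (finishes hour 22); chilling (finishes hour 15, plus 3-hour gap → hour 18). The latest of these is hour 22, so packaging runs hour 22 to 22 + 8 = hour 30.
All tasks are finished once the last one completes. Finish times: Milling at 3, Mashing at 7, Whirlpool at 11, Chilling at 15, Pitching at 22, Packaging at 30. The latest is hour 30.

30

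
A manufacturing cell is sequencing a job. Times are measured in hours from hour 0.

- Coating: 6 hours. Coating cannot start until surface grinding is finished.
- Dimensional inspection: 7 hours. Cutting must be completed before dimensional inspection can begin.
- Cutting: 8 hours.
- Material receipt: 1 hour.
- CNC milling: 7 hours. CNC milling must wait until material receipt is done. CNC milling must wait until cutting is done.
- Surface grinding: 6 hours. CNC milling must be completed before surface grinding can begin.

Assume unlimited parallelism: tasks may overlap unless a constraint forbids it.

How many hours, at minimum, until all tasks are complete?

Cutting can start immediately at hour 0; it finishes at hour 8.
Dimensional inspection cannot begin until cutting (finishes hour 8). It runs from hour 8 to 8 + 7 = hour 15.
Nothing blocks material receipt, so it runs from hour 0 to hour 1.
CNC milling needs all of material receipt (finishes hour 1); cutting (finishes hour 8). That puts its earliest start at hour 8; it finishes at 8 + 7 = hour 15.
Surface grinding cannot begin until CNC milling (finishes hour 15). It runs from hour 15 to 15 + 6 = hour 21.
Coating cannot begin until surface grinding (finishes hour 21). It runs from hour 21 to 21 + 6 = hour 27.
All tasks are finished once the last one completes. Finish times: Material receipt at 1, Cutting at 8, CNC milling at 15, Surface grinding at 21, Dimensional inspection at 15, Coating at 27. The latest is hour 27.

27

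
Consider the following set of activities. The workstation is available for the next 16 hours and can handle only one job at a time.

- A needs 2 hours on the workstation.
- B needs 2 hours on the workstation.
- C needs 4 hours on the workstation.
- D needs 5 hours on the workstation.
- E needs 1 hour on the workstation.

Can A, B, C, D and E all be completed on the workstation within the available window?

Yes

Running back to back, the jobs need 2 + 2 + 4 + 5 + 1 = 14 hours on the workstation.
Since 14 ≤ 16, they fit within the window.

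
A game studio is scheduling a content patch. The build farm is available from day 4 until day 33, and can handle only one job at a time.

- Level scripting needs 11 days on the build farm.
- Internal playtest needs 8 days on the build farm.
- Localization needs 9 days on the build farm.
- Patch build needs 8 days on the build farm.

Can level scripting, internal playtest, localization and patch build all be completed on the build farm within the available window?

No

The build farm window is 33 − 4 = 29 days.
Running back to back, the jobs need 11 + 8 + 9 + 8 = 36 days on the build farm.
Since 36 > 29, they cannot all fit.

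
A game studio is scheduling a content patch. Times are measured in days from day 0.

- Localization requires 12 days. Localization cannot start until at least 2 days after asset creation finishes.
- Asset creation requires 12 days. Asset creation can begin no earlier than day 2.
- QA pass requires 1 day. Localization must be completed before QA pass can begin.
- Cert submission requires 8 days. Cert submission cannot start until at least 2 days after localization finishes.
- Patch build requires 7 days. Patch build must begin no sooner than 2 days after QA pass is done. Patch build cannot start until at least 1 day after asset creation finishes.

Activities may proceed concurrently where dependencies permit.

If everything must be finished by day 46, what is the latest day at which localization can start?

To finish by day 46, patch build (duration 7) must start no later than day 39.
QA pass has to be done before patch build (must start by day 39, minus 2-day gap → day 37). That means finishing by day 37, i.e. starting by 37 − 1 = day 36.
To finish by day 46, cert submission (duration 8) must start no later than day 38.
Localization must finish in time for QA pass (must start by day 36); cert submission (must start by day 38, minus 2-day gap → day 36). The tightest is day 36, so localization must start by 36 − 12 = day 24.

24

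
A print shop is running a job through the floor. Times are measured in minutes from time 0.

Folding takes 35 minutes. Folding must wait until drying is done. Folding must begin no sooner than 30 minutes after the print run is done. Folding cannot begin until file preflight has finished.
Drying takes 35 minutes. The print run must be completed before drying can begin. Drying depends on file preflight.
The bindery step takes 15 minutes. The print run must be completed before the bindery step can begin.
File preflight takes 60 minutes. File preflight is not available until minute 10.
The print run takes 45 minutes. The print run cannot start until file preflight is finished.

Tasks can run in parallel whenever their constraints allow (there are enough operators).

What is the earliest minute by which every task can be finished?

185

File preflight cannot begin until its own release at minute 10. It runs from minute 10 to 10 + 60 = minute 70.
The print run cannot begin until file preflight (finishes minute 70). It runs from minute 70 to 70 + 45 = minute 115.
After the print run (finishes minute 115), the bindery step can start at minute 115 and finishes at minute 130.
Drying cannot start until the print run (finishes minute 115); file preflight (finishes minute 70). The controlling bound is minute 115, so drying finishes at 115 + 35 = minute 150.
Folding cannot start until drying (finishes minute 150); the print run (finishes minute 115, plus 30-minute gap → minute 145); file preflight (finishes minute 70). The controlling bound is minute 150, so folding finishes at 150 + 35 = minute 185.
All tasks are finished once the last one completes. Finish times: File preflight at 70, The print run at 115, Drying at 150, Folding at 185, The bindery step at 130. The latest is minute 185.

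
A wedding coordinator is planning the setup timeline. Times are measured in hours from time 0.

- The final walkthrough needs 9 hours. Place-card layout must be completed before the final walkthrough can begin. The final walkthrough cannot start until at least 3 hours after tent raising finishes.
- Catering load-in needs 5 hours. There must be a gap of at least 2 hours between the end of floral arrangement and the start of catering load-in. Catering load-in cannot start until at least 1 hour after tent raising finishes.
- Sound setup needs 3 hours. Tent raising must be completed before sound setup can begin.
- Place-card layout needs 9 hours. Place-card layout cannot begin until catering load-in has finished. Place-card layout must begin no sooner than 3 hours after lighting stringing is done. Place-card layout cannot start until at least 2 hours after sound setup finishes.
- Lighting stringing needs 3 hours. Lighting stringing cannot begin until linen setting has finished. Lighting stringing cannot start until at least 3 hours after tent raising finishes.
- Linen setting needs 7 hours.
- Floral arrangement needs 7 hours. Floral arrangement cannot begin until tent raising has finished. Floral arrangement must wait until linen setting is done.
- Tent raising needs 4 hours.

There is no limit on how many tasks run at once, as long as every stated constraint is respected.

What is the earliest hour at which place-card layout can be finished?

Linen setting has no prerequisites, so it starts at hour 0 and finishes at hour 7.
Tent raising has no prerequisites, so it starts at hour 0 and finishes at hour 4.
Sound setup cannot begin until tent raising (finishes hour 4). It runs from hour 4 to 4 + 3 = hour 7.
Lighting stringing cannot start until linen setting (finishes hour 7); tent raising (finishes hour 4, plus 3-hour gap → hour 7). The controlling bound is hour 7, so lighting stringing finishes at 7 + 3 = hour 10.
Floral arrangement has to wait for tent raising (finishes hour 4); linen setting (finishes hour 7). The latest of these is hour 7, so floral arrangement runs hour 7 to 7 + 7 = hour 14.
Catering load-in has to wait for floral arrangement (finishes hour 14, plus 2-hour gap → hour 16); tent raising (finishes hour 4, plus 1-hour gap → hour 5). The latest of these is hour 16, so catering load-in runs hour 16 to 16 + 5 = hour 21.
Place-card layout has to wait for catering load-in (finishes hour 21); lighting stringing (finishes hour 10, plus 3-hour gap → hour 13); sound setup (finishes hour 7, plus 2-hour gap → hour 9). The latest of these is hour 21, so place-card layout runs hour 21 to 21 + 9 = hour 30.

30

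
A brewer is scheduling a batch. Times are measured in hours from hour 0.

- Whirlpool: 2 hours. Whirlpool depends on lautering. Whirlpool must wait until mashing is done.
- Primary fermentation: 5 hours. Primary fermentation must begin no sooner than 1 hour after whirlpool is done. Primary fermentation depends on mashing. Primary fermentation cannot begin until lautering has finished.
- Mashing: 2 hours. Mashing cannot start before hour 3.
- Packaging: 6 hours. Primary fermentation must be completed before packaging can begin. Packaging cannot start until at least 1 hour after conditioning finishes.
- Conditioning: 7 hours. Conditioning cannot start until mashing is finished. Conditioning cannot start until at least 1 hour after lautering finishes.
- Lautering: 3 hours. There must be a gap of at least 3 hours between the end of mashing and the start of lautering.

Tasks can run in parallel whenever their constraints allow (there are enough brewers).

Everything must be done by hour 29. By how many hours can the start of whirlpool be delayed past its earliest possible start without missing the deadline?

After its own release at hour 3, mashing can start at hour 3 and finishes at hour 5.
Lautering cannot begin until mashing (finishes hour 5, plus 3-hour gap → hour 8). It runs from hour 8 to 8 + 3 = hour 11.
For whirlpool: lautering (finishes hour 11); mashing (finishes hour 5). Taking the maximum gives a start of hour 11, and it finishes at 11 + 2 = hour 13.

Working backward from the deadline:
Nothing follows packaging; the deadline of hour 29 is its only limit. It must start by 29 − 6 = hour 23.
Since packaging (must start by hour 23) depends on it, primary fermentation must finish by hour 23. Backing off its 5-hour duration gives a latest start of hour 18.
Since primary fermentation (must start by hour 18, minus 1-hour gap → hour 17) depends on it, whirlpool must finish by hour 17. Backing off its 2-hour duration gives a latest start of hour 15.
So whirlpool can start as early as hour 11 and as late as hour 15, giving 15 − 11 = 4 hours of slack.

4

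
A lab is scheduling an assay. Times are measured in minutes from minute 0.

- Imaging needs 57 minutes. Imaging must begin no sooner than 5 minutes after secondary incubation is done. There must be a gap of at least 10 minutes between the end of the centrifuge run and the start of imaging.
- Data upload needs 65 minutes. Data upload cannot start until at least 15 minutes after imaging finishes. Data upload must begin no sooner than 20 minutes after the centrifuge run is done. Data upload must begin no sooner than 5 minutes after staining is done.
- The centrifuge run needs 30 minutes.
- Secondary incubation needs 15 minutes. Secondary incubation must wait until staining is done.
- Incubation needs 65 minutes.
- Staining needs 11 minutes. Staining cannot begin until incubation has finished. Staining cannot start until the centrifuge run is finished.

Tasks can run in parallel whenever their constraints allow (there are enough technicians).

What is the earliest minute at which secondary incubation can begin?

The centrifuge run has no prerequisites, so it starts at minute 0 and finishes at minute 30.
Incubation has no prerequisites, so it starts at minute 0 and finishes at minute 65.
Staining cannot start until incubation (finishes minute 65); the centrifuge run (finishes minute 30). The controlling bound is minute 65, so staining finishes at 65 + 11 = minute 76.
Secondary incubation waits on staining (finishes minute 76), so the earliest it can start is minute 76.

76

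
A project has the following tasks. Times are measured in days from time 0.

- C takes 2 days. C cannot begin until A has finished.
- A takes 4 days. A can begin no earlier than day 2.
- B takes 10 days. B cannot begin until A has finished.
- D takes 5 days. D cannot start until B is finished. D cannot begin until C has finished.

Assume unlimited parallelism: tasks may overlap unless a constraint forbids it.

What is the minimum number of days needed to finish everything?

21

A waits on its own release at day 2, so it starts at day 2 and finishes at 2 + 4 = day 6.
C cannot begin until A (finishes day 6). It runs from day 6 to 6 + 2 = day 8.
After A (finishes day 6), B can start at day 6 and finishes at day 16.
D cannot start until B (finishes day 16); C (finishes day 8). The controlling bound is day 16, so D finishes at 16 + 5 = day 21.
All tasks are finished once the last one completes. Finish times: A at 6, B at 16, C at 8, D at 21. The latest is day 21.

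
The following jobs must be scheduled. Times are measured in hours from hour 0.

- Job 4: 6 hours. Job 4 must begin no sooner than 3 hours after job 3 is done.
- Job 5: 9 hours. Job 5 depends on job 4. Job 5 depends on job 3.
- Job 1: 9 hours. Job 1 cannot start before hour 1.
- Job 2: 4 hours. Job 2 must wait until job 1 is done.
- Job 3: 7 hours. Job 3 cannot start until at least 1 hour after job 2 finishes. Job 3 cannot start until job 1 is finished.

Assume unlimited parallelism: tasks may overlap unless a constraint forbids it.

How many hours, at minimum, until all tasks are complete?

Job 1 cannot begin until its own release at hour 1. It runs from hour 1 to 1 + 9 = hour 10.
After job 1 (finishes hour 10), job 2 can start at hour 10 and finishes at hour 14.
Job 3 has to wait for job 2 (finishes hour 14, plus 1-hour gap → hour 15); job 1 (finishes hour 10). The latest of these is hour 15, so job 3 runs hour 15 to 15 + 7 = hour 22.
After job 3 (finishes hour 22, plus 3-hour gap → hour 25), job 4 can start at hour 25 and finishes at hour 31.
Job 5 cannot start until job 4 (finishes hour 31); job 3 (finishes hour 22). The controlling bound is hour 31, so job 5 finishes at 31 + 9 = hour 40.
All tasks are finished once the last one completes. Finish times: Job 1 at 10, Job 2 at 14, Job 3 at 22, Job 4 at 31, Job 5 at 40. The latest is hour 40.

40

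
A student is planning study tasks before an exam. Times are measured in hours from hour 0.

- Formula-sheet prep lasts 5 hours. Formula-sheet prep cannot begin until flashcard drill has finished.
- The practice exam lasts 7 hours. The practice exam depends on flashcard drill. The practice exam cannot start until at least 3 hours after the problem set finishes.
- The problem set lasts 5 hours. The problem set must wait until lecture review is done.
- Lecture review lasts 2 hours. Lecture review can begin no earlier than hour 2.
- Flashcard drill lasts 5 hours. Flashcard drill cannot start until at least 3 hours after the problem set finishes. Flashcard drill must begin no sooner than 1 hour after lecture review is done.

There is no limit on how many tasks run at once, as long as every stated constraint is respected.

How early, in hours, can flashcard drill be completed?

17

Lecture review waits on its own release at hour 2, so it starts at hour 2 and finishes at 2 + 2 = hour 4.
The problem set cannot begin until lecture review (finishes hour 4). It runs from hour 4 to 4 + 5 = hour 9.
Flashcard drill needs all of the problem set (finishes hour 9, plus 3-hour gap → hour 12); lecture review (finishes hour 4, plus 1-hour gap → hour 5). That puts its earliest start at hour 12; it finishes at 12 + 5 = hour 17.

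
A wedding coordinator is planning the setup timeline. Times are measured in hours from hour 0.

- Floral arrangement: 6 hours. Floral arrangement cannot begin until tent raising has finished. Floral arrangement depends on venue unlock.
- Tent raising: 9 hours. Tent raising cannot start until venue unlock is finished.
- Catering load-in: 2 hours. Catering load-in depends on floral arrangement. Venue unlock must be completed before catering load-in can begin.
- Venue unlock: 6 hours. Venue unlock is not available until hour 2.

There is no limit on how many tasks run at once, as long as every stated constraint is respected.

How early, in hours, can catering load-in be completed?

25

After its own release at hour 2, venue unlock can start at hour 2 and finishes at hour 8.
Tent raising waits on venue unlock (finishes hour 8), so it starts at hour 8 and finishes at 8 + 9 = hour 17.
Floral arrangement cannot start until tent raising (finishes hour 17); venue unlock (finishes hour 8). The controlling bound is hour 17, so floral arrangement finishes at 17 + 6 = hour 23.
For catering load-in: floral arrangement (finishes hour 23); venue unlock (finishes hour 8). Taking the maximum gives a start of hour 23, and it finishes at 23 + 2 = hour 25.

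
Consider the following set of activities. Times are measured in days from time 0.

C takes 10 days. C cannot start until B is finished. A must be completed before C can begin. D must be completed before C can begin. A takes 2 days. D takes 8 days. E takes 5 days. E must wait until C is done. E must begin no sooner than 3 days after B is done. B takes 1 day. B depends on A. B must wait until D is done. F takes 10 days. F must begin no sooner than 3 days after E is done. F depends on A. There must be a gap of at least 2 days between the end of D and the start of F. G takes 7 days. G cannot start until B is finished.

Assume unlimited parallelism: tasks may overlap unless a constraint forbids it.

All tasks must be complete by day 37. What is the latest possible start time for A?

Nothing follows F; the deadline of day 37 is its only limit. It must start by 37 − 10 = day 27.
E must finish before F (must start by day 27, minus 3-day gap → day 24). With a 5-day duration, E must start by 24 − 5 = day 19.
C feeds into E (must start by day 19); so C must finish by day 19 and therefore start by day 9.
To finish by day 37, G (duration 7) must start no later than day 30.
For B: C (must start by day 9); E (must start by day 19, minus 3-day gap → day 16); G (must start by day 30). The most restrictive is day 9; with a 1-day duration, B must start by day 8.
For A: B (must start by day 8); C (must start by day 9); F (must start by day 27). The most restrictive is day 8; with a 2-day duration, A must start by day 6.

6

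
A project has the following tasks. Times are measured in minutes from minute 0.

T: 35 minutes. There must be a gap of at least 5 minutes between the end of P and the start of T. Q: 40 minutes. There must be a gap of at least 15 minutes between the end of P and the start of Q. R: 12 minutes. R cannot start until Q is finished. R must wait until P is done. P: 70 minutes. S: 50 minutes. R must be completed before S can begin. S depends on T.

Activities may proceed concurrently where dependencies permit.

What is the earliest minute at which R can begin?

125

P has no prerequisites, so it starts at minute 0 and finishes at minute 70.
After P (finishes minute 70, plus 15-minute gap → minute 85), Q can start at minute 85 and finishes at minute 125.
R waits on Q (finishes minute 125); P (finishes minute 70). The latest of these is minute 125, which is the earliest R can start.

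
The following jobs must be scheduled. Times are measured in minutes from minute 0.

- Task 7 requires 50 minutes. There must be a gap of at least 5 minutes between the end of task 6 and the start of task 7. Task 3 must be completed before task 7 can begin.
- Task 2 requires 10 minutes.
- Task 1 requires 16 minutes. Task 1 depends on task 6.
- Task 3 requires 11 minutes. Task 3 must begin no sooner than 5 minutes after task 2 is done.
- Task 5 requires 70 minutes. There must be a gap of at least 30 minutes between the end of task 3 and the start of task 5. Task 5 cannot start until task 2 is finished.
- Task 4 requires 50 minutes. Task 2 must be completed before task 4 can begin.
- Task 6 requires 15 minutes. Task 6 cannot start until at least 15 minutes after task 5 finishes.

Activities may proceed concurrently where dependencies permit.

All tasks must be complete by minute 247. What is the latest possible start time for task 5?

92

To finish by minute 247, task 1 (duration 16) must start no later than minute 231.
Task 7 must finish by minute 247; it takes 50 minutes, so it must start by 247 − 50 = minute 197.
Task 6 feeds task 1 (must start by minute 231); task 7 (must start by minute 197, minus 5-minute gap → minute 192). Taking the minimum, task 6 must finish by minute 192 and start by 192 − 15 = minute 177.
Task 5 has to be done before task 6 (must start by minute 177, minus 15-minute gap → minute 162). That means finishing by minute 162, i.e. starting by 162 − 70 = minute 92.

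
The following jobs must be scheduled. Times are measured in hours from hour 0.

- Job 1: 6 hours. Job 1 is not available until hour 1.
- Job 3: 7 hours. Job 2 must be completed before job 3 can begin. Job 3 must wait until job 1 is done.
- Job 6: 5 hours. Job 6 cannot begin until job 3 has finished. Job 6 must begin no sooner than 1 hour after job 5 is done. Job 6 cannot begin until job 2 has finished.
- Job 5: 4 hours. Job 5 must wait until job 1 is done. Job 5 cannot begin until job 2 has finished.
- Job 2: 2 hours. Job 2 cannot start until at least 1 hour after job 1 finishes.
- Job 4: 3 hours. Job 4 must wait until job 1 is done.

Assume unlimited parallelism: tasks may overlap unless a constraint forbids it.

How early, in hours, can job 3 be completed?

Job 1 cannot begin until its own release at hour 1. It runs from hour 1 to 1 + 6 = hour 7.
Job 2 cannot begin until job 1 (finishes hour 7, plus 1-hour gap → hour 8). It runs from hour 8 to 8 + 2 = hour 10.
For job 3: job 2 (finishes hour 10); job 1 (finishes hour 7). Taking the maximum gives a start of hour 10, and it finishes at 10 + 7 = hour 17.

17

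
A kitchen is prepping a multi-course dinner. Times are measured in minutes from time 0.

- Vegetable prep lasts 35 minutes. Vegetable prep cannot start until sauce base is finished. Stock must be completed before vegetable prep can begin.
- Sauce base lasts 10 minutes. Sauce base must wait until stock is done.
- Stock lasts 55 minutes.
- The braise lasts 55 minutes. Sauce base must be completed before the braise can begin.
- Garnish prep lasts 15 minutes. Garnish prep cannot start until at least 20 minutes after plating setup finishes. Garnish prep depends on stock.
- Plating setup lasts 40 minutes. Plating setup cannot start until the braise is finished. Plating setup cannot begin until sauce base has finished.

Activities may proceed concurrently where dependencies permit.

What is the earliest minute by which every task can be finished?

Nothing blocks stock, so it runs from minute 0 to minute 55.
Sauce base waits on stock (finishes minute 55), so it starts at minute 55 and finishes at 55 + 10 = minute 65.
Vegetable prep needs all of sauce base (finishes minute 65); stock (finishes minute 55). That puts its earliest start at minute 65; it finishes at 65 + 35 = minute 100.
The braise waits on sauce base (finishes minute 65), so it starts at minute 65 and finishes at 65 + 55 = minute 120.
Plating setup has to wait for the braise (finishes minute 120); sauce base (finishes minute 65). The latest of these is minute 120, so plating setup runs minute 120 to 120 + 40 = minute 160.
Garnish prep has to wait for plating setup (finishes minute 160, plus 20-minute gap → minute 180); stock (finishes minute 55). The latest of these is minute 180, so garnish prep runs minute 180 to 180 + 15 = minute 195.
All tasks are finished once the last one completes. Finish times: Stock at 55, Sauce base at 65, The braise at 120, Vegetable prep at 100, Plating setup at 160, Garnish prep at 195. The latest is minute 195.

195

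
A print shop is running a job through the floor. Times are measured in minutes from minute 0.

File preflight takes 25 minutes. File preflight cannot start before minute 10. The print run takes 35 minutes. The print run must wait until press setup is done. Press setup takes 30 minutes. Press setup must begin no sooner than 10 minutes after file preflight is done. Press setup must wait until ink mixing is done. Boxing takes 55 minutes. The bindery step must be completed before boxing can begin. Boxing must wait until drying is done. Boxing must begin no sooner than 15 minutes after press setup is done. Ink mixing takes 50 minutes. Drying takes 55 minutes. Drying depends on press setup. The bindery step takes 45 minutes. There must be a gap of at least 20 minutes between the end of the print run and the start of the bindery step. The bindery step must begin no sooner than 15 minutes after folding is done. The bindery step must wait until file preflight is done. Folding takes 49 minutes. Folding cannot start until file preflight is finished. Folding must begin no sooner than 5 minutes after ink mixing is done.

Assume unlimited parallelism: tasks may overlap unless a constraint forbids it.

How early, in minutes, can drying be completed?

Ink mixing has no prerequisites, so it starts at minute 0 and finishes at minute 50.
File preflight waits on its own release at minute 10, so it starts at minute 10 and finishes at 10 + 25 = minute 35.
Press setup has to wait for file preflight (finishes minute 35, plus 10-minute gap → minute 45); ink mixing (finishes minute 50). The latest of these is minute 50, so press setup runs minute 50 to 50 + 30 = minute 80.
Drying cannot begin until press setup (finishes minute 80). It runs from minute 80 to 80 + 55 = minute 135.

135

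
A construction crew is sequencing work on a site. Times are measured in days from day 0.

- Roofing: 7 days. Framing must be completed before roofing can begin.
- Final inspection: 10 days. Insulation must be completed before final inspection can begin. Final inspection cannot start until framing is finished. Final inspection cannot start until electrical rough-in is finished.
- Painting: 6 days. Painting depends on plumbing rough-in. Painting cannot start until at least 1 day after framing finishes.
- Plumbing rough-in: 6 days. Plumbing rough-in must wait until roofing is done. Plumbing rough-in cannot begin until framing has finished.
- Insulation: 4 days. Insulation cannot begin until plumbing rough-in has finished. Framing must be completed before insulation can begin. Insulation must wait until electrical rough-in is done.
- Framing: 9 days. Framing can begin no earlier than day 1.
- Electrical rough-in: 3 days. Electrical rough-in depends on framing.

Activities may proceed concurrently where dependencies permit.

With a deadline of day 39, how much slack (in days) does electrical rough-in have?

12

Framing waits on its own release at day 1, so it starts at day 1 and finishes at 1 + 9 = day 10.
Electrical rough-in cannot begin until framing (finishes day 10). It runs from day 10 to 10 + 3 = day 13.

Working backward from the deadline:
Final inspection must finish by day 39; it takes 10 days, so it must start by 39 − 10 = day 29.
Since final inspection (must start by day 29) depends on it, insulation must finish by day 29. Backing off its 4-day duration gives a latest start of day 25.
Electrical rough-in has several dependents: insulation (must start by day 25); final inspection (must start by day 29). The earliest of those limits is day 25, so electrical rough-in must start by 25 − 3 = day 22.
So electrical rough-in can start as early as day 10 and as late as day 22, giving 22 − 10 = 12 days of slack.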